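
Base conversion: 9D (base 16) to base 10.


9D (base 16) = 157 (decimal)
157 (decimal) = 157 (base 10)


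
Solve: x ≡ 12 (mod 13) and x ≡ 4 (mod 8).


M = 13*8 = 104
M1 = M/13 = 8, M2 = M/8 = 13
M1^(-1) mod 13 = 5, M2^(-1) mod 8 = 5
x = 12*8*5 + 4*13*5 = 740
740 mod 104 = 12
Check: 12 mod 13 = 12 ✓, 12 mod 8 = 4 ✓

x ≡ 12 (mod 104)


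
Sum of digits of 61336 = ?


6 + 1 + 3 + 3 + 6 = 19


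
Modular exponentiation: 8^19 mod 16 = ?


8^1 mod 16 = 8
8^2 mod 16 = 0
8^3 mod 16 = 0
8^4 mod 16 = 0
8^5 mod 16 = 0
8^6 mod 16 = 0
8^7 mod 16 = 0
8^8 mod 16 = 0
8^9 mod 16 = 0
8^10 mod 16 = 0
8^11 mod 16 = 0
8^12 mod 16 = 0
8^13 mod 16 = 0
8^14 mod 16 = 0
8^15 mod 16 = 0
8^16 mod 16 = 0
8^17 mod 16 = 0
8^18 mod 16 = 0
8^19 mod 16 = 0


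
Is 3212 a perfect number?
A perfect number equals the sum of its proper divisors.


Proper divisors of 3212: 1, 2, 4, 11, 22, 44, 73, 146, 292, 803, 1606
Sum = 1 + 2 + 4 + 11 + 22 + 44 + 73 + 146 + 292 + 803 + 1606 = 3004

No, 3212 is not perfect (3004 ≠ 3212)


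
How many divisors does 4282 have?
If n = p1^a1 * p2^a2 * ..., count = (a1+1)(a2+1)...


4282 = 2^1 × 2141^1
d(4282) = (1+1) × (1+1) = 4

4 divisors


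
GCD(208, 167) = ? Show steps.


208 = 1 * 167 + 41
167 = 4 * 41 + 3
41 = 13 * 3 + 2
3 = 1 * 2 + 1
2 = 2 * 1 + 0
GCD = 1


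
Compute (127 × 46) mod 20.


127 × 46 = 5842
5842 mod 20 = 2


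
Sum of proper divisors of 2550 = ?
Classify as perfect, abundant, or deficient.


Proper divisors: 1, 2, 3, 5, 6, 10, 15, 17, 25, 30, 34, 50, 51, 75, 85, 102, 150, 170, 255, 425, 510, 850, 1275
Sum = 1 + 2 + 3 + 5 + 6 + 10 + 15 + 17 + 25 + 30 + 34 + 50 + 51 + 75 + 85 + 102 + 150 + 170 + 255 + 425 + 510 + 850 + 1275 = 4146
4146 > 2550 → abundant

s(2550) = 4146 (abundant)


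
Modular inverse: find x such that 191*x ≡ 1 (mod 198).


Use the extended Euclidean algorithm on (198, 191); each row r = 198*s + 191*t:
r=198, s=1, t=0
r=191, s=0, t=1
q=1: r=7, s=1, t=-1   [198*(1) + 191*(-1) = 7]
q=27: r=2, s=-27, t=28   [198*(-27) + 191*(28) = 2]
q=3: r=1, s=82, t=-85   [198*(82) + 191*(-85) = 1]
q=2: r=0, s=-191, t=198   [198*(-191) + 191*(198) = 0]
GCD = 1 with t = -85, so 191*(-85) ≡ 1 (mod 198)
Inverse = -85 mod 198 = 113
Check: 191 * 113 = 21583 ≡ 1 (mod 198)

191^(-1) ≡ 113 (mod 198)


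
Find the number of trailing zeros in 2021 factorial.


floor(2021/5) = 404
floor(2021/25) = 80
floor(2021/125) = 16
floor(2021/625) = 3
Total = 503

503 trailing zeros


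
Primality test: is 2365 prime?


2365 / 5 = 473 (exact division)
2365 is NOT prime.

No, 2365 is not prime


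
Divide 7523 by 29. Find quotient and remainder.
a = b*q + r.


7523 = 29 * 259 + 12
Check: 7511 + 12 = 7523

q = 259, r = 12


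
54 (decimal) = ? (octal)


54 (base 10) = 54 (decimal)
54 (decimal) = 66 (base 8)


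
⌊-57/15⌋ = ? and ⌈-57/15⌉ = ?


-57/15 = -3.8000
floor = -4
ceil = -3

floor = -4, ceil = -3


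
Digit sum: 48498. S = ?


4 + 8 + 4 + 9 + 8 = 33


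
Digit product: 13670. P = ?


1 × 3 × 6 × 7 × 0 = 0


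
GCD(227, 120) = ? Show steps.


227 = 1 * 120 + 107
120 = 1 * 107 + 13
107 = 8 * 13 + 3
13 = 4 * 3 + 1
3 = 3 * 1 + 0
GCD = 1


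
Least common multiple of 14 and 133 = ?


GCD(14, 133) = 7
LCM = 14*133/7 = 1862/7 = 266

LCM = 266


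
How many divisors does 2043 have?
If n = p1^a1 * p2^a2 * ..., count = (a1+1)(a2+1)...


2043 = 3^2 × 227^1
d(2043) = (2+1) × (1+1) = 6

6 divisors


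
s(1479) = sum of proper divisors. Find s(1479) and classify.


Proper divisors: 1, 3, 17, 29, 51, 87, 493
Sum = 1 + 3 + 17 + 29 + 51 + 87 + 493 = 681
681 < 1479 → deficient

s(1479) = 681 (deficient)


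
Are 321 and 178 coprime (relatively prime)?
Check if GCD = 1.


Euclidean algorithm:
321 = 1 * 178 + 143
178 = 1 * 143 + 35
143 = 4 * 35 + 3
35 = 11 * 3 + 2
3 = 1 * 2 + 1
2 = 2 * 1 + 0
GCD(321, 178) = 1

Yes, coprime (GCD = 1)


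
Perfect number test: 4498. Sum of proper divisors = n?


Proper divisors of 4498: 1, 2, 13, 26, 173, 346, 2249
Sum = 1 + 2 + 13 + 26 + 173 + 346 + 2249 = 2810

No, 4498 is not perfect (2810 ≠ 4498)


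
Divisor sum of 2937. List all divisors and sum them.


Divisors of 2937: 1, 3, 11, 33, 89, 267, 979, 2937
Sum = 1 + 3 + 11 + 33 + 89 + 267 + 979 + 2937 = 4320

σ(2937) = 4320


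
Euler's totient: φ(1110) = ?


1110 = 2 × 3 × 5 × 37
Prime factors: 2, 3, 5, 37
φ(1110) = 1110 × (1-1/2) × (1-1/3) × (1-1/5) × (1-1/37)
= 1110 × 1/2 × 2/3 × 4/5 × 36/37 = 288

φ(1110) = 288


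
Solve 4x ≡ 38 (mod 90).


GCD(4, 90) = 2 divides 38
Divide: 2x ≡ 19 (mod 45)
x ≡ 32 (mod 45)


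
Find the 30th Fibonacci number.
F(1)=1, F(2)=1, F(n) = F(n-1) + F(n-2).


Sequence: 1, 1, 2, 3, 5, 8, 13, 21, 34, 55, 89, 144, 233, 377, 610, 987, 1597, 2584, 4181, 6765, 10946, 17711, 28657, 46368, 75025, 121393, 196418, 317811, 514229, 832040
F(30) = 832040


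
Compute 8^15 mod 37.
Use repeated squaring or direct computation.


8^1 mod 37 = 8
8^2 mod 37 = 27
8^3 mod 37 = 31
8^4 mod 37 = 26
8^5 mod 37 = 23
8^6 mod 37 = 36
8^7 mod 37 = 29
8^8 mod 37 = 10
8^9 mod 37 = 6
8^10 mod 37 = 11
8^11 mod 37 = 14
8^12 mod 37 = 1
8^13 mod 37 = 8
8^14 mod 37 = 27
8^15 mod 37 = 31


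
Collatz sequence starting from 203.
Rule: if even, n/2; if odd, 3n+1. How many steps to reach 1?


203 → 610 → 305 → 916 → 458 → 229 → 688 → 344 → 172 → 86 → 43 → 130 → 65 → 196 → 98 → 49 → 148 → 74 → 37 → 112 → 56 → 28 → 14 → 7 → 22 → 11 → 34 → 17 → 52 → 26 → 13 → 40 → 20 → 10 → 5 → 16 → 8 → 4 → 2 → 1
Total steps = 39

39 steps


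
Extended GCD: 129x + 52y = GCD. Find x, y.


Tabular extended Euclidean (each row: r = 129*s + 52*t):
r=129, s=1, t=0
r=52, s=0, t=1
q=2: r=25, s=1, t=-2   [129*(1) + 52*(-2) = 25]
q=2: r=2, s=-2, t=5   [129*(-2) + 52*(5) = 2]
q=12: r=1, s=25, t=-62   [129*(25) + 52*(-62) = 1]
q=2: r=0, s=-52, t=129   [129*(-52) + 52*(129) = 0]
GCD = 1; from the row with r=1: x=25, y=-62
Check: 129*(25) + 52*(-62) = 3225 - 3224 = 1

GCD = 1, x = 25, y = -62


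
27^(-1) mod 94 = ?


Use the extended Euclidean algorithm on (94, 27); each row r = 94*s + 27*t:
r=94, s=1, t=0
r=27, s=0, t=1
q=3: r=13, s=1, t=-3   [94*(1) + 27*(-3) = 13]
q=2: r=1, s=-2, t=7   [94*(-2) + 27*(7) = 1]
q=13: r=0, s=27, t=-94   [94*(27) + 27*(-94) = 0]
GCD = 1 with t = 7, so 27*(7) ≡ 1 (mod 94)
Inverse = 7 mod 94 = 7
Check: 27 * 7 = 189 ≡ 1 (mod 94)

27^(-1) ≡ 7 (mod 94)


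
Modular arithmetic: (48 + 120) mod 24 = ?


48 + 120 = 168
168 mod 24 = 0


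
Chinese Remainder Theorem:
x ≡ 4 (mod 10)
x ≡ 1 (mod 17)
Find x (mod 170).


M = 10*17 = 170
M1 = M/10 = 17, M2 = M/17 = 10
M1^(-1) mod 10 = 3, M2^(-1) mod 17 = 12
x = 4*17*3 + 1*10*12 = 324
324 mod 170 = 154
Check: 154 mod 10 = 4 ✓, 154 mod 17 = 1 ✓

x ≡ 154 (mod 170)


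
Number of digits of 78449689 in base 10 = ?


78449689 has 8 digits in base 10
floor(log10(78449689)) + 1 = floor(7.8946) + 1 = 8

8 digits (base 10)


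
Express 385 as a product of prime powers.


385 / 5 = 77
77 / 7 = 11
11 / 11 = 1
385 = 5 × 7 × 11


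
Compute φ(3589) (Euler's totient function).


3589 = 37 × 97
Prime factors: 37, 97
φ(3589) = 3589 × (1-1/37) × (1-1/97)
= 3589 × 36/37 × 96/97 = 3456

φ(3589) = 3456


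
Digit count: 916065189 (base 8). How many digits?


916065189 in base 8 = 6646405645
Number of digits = 10

10 digits (base 8)


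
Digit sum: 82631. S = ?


8 + 2 + 6 + 3 + 1 = 20


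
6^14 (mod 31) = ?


6^1 mod 31 = 6
6^2 mod 31 = 5
6^3 mod 31 = 30
6^4 mod 31 = 25
6^5 mod 31 = 26
6^6 mod 31 = 1
6^7 mod 31 = 6
6^8 mod 31 = 5
6^9 mod 31 = 30
6^10 mod 31 = 25
6^11 mod 31 = 26
6^12 mod 31 = 1
6^13 mod 31 = 6
6^14 mod 31 = 5


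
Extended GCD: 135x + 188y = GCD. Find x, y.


Tabular extended Euclidean (each row: r = 135*s + 188*t):
r=135, s=1, t=0
r=188, s=0, t=1
q=0: r=135, s=1, t=0   [135*(1) + 188*(0) = 135]
q=1: r=53, s=-1, t=1   [135*(-1) + 188*(1) = 53]
q=2: r=29, s=3, t=-2   [135*(3) + 188*(-2) = 29]
q=1: r=24, s=-4, t=3   [135*(-4) + 188*(3) = 24]
q=1: r=5, s=7, t=-5   [135*(7) + 188*(-5) = 5]
q=4: r=4, s=-32, t=23   [135*(-32) + 188*(23) = 4]
q=1: r=1, s=39, t=-28   [135*(39) + 188*(-28) = 1]
q=4: r=0, s=-188, t=135   [135*(-188) + 188*(135) = 0]
GCD = 1; from the row with r=1: x=39, y=-28
Check: 135*(39) + 188*(-28) = 5265 - 5264 = 1

GCD = 1, x = 39, y = -28


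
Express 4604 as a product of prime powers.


4604 / 2 = 2302
2302 / 2 = 1151
1151 / 1151 = 1
4604 = 2^2 × 1151


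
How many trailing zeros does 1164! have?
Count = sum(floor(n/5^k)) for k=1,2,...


floor(1164/5) = 232
floor(1164/25) = 46
floor(1164/125) = 9
floor(1164/625) = 1
Total = 288

288 trailing zeros


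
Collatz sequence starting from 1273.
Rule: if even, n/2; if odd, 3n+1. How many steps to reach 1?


1273 → 3820 → 1910 → 955 → 2866 → 1433 → 4300 → 2150 → 1075 → 3226 → 1613 → 4840 → 2420 → 1210 → 605 → 1816 → 908 → 454 → 227 → 682 → 341 → 1024 → 512 → 256 → 128 → 64 → 32 → 16 → 8 → 4 → 2 → 1
Total steps = 31

31 steps


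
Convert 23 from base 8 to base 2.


23 (base 8) = 19 (decimal)
19 (decimal) = 10011 (base 2)


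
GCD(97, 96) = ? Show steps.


97 = 1 * 96 + 1
96 = 96 * 1 + 0
GCD = 1


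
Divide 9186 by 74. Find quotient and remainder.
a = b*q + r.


9186 = 74 * 124 + 10
Check: 9176 + 10 = 9186

q = 124, r = 10


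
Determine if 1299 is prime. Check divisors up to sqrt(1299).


1299 / 3 = 433 (exact division)
1299 is NOT prime.

No, 1299 is not prime


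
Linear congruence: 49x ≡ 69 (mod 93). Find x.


GCD(49, 93) = 1, unique solution
a^(-1) mod 93 = 19
x = 19 * 69 mod 93 = 9

x ≡ 9 (mod 93)


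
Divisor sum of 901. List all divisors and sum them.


Divisors of 901: 1, 17, 53, 901
Sum = 1 + 17 + 53 + 901 = 972

σ(901) = 972


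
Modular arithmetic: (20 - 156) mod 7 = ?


20 - 156 = -136
-136 mod 7 = 4


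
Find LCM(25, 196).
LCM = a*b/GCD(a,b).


GCD(25, 196) = 1
LCM = 25*196/1 = 4900/1 = 4900

LCM = 4900


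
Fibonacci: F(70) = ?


Sequence: 1, 1, 2, 3, 5, 8, 13, 21, 34, 55, 89, 144, 233, 377, 610, 987, 1597, 2584, 4181, 6765, 10946, 17711, 28657, 46368, 75025, 121393, 196418, 317811, 514229, 832040, 1346269, 2178309, 3524578, 5702887, 9227465, 14930352, 24157817, 39088169, 63245986, 102334155, 165580141, 267914296, 433494437, 701408733, 1134903170, 1836311903, 2971215073, 4807526976, 7778742049, 12586269025, 20365011074, 32951280099, 53316291173, 86267571272, 139583862445, 225851433717, 365435296162, 591286729879, 956722026041, 1548008755920, 2504730781961, 4052739537881, 6557470319842, 10610209857723, 17167680177565, 27777890035288, 44945570212853, 72723460248141, 117669030460994, 190392490709135
F(70) = 190392490709135


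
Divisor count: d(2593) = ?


2593 = 2593^1
d(2593) = (1+1) = 2

2 divisors


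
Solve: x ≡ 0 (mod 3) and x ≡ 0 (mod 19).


M = 3*19 = 57
M1 = M/3 = 19, M2 = M/19 = 3
M1^(-1) mod 3 = 1, M2^(-1) mod 19 = 13
x = 0*19*1 + 0*3*13 = 0
0 mod 57 = 0
Check: 0 mod 3 = 0 ✓, 0 mod 19 = 0 ✓

x ≡ 0 (mod 57)


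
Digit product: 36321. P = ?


3 × 6 × 3 × 2 × 1 = 108


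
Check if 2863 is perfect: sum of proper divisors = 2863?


Proper divisors of 2863: 1, 7, 409
Sum = 1 + 7 + 409 = 417

No, 2863 is not perfect (417 ≠ 2863)


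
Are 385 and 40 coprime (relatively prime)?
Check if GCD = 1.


Euclidean algorithm:
385 = 9 * 40 + 25
40 = 1 * 25 + 15
25 = 1 * 15 + 10
15 = 1 * 10 + 5
10 = 2 * 5 + 0
GCD(385, 40) = 5

No, not coprime (GCD = 5)


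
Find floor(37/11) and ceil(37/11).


37/11 = 3.3636
floor = 3
ceil = 4

floor = 3, ceil = 4


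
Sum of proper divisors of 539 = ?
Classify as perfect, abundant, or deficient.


Proper divisors: 1, 7, 11, 49, 77
Sum = 1 + 7 + 11 + 49 + 77 = 145
145 < 539 → deficient

s(539) = 145 (deficient)


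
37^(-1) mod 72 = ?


Use the extended Euclidean algorithm on (72, 37); each row r = 72*s + 37*t:
r=72, s=1, t=0
r=37, s=0, t=1
q=1: r=35, s=1, t=-1   [72*(1) + 37*(-1) = 35]
q=1: r=2, s=-1, t=2   [72*(-1) + 37*(2) = 2]
q=17: r=1, s=18, t=-35   [72*(18) + 37*(-35) = 1]
q=2: r=0, s=-37, t=72   [72*(-37) + 37*(72) = 0]
GCD = 1 with t = -35, so 37*(-35) ≡ 1 (mod 72)
Inverse = -35 mod 72 = 37
Check: 37 * 37 = 1369 ≡ 1 (mod 72)

37^(-1) ≡ 37 (mod 72)


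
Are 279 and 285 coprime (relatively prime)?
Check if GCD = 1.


Euclidean algorithm:
285 = 1 * 279 + 6
279 = 46 * 6 + 3
6 = 2 * 3 + 0
GCD(279, 285) = 3

No, not coprime (GCD = 3)


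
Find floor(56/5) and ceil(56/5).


56/5 = 11.2000
floor = 11
ceil = 12

floor = 11, ceil = 12


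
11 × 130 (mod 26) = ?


11 × 130 = 1430
1430 mod 26 = 0


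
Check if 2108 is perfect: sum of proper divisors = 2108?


Proper divisors of 2108: 1, 2, 4, 17, 31, 34, 62, 68, 124, 527, 1054
Sum = 1 + 2 + 4 + 17 + 31 + 34 + 62 + 68 + 124 + 527 + 1054 = 1924

No, 2108 is not perfect (1924 ≠ 2108)


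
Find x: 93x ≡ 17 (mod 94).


GCD(93, 94) = 1, unique solution
a^(-1) mod 94 = 93
x = 93 * 17 mod 94 = 77

x ≡ 77 (mod 94)


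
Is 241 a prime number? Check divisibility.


Check divisors up to sqrt(241) = 15.5242
No divisors found.
241 is prime.

Yes, 241 is prime


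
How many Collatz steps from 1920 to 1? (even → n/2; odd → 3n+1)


1920 → 960 → 480 → 240 → 120 → 60 → 30 → 15 → 46 → 23 → 70 → 35 → 106 → 53 → 160 → 80 → 40 → 20 → 10 → 5 → 16 → 8 → 4 → 2 → 1
Total steps = 24

24 steps


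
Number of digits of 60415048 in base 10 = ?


60415048 has 8 digits in base 10
floor(log10(60415048)) + 1 = floor(7.7811) + 1 = 8

8 digits (base 10)


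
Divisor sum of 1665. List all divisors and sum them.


Divisors of 1665: 1, 3, 5, 9, 15, 37, 45, 111, 185, 333, 555, 1665
Sum = 1 + 3 + 5 + 9 + 15 + 37 + 45 + 111 + 185 + 333 + 555 + 1665 = 2964

σ(1665) = 2964


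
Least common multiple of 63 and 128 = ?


GCD(63, 128) = 1
LCM = 63*128/1 = 8064/1 = 8064

LCM = 8064


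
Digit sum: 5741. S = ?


5 + 7 + 4 + 1 = 17


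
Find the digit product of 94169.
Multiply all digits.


9 × 4 × 1 × 6 × 9 = 1944


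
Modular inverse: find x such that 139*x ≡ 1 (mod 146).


Use the extended Euclidean algorithm on (146, 139); each row r = 146*s + 139*t:
r=146, s=1, t=0
r=139, s=0, t=1
q=1: r=7, s=1, t=-1   [146*(1) + 139*(-1) = 7]
q=19: r=6, s=-19, t=20   [146*(-19) + 139*(20) = 6]
q=1: r=1, s=20, t=-21   [146*(20) + 139*(-21) = 1]
q=6: r=0, s=-139, t=146   [146*(-139) + 139*(146) = 0]
GCD = 1 with t = -21, so 139*(-21) ≡ 1 (mod 146)
Inverse = -21 mod 146 = 125
Check: 139 * 125 = 17375 ≡ 1 (mod 146)

139^(-1) ≡ 125 (mod 146)


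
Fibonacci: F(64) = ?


Sequence: 1, 1, 2, 3, 5, 8, 13, 21, 34, 55, 89, 144, 233, 377, 610, 987, 1597, 2584, 4181, 6765, 10946, 17711, 28657, 46368, 75025, 121393, 196418, 317811, 514229, 832040, 1346269, 2178309, 3524578, 5702887, 9227465, 14930352, 24157817, 39088169, 63245986, 102334155, 165580141, 267914296, 433494437, 701408733, 1134903170, 1836311903, 2971215073, 4807526976, 7778742049, 12586269025, 20365011074, 32951280099, 53316291173, 86267571272, 139583862445, 225851433717, 365435296162, 591286729879, 956722026041, 1548008755920, 2504730781961, 4052739537881, 6557470319842, 10610209857723
F(64) = 10610209857723


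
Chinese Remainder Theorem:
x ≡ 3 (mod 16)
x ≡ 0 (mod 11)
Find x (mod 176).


M = 16*11 = 176
M1 = M/16 = 11, M2 = M/11 = 16
M1^(-1) mod 16 = 3, M2^(-1) mod 11 = 9
x = 3*11*3 + 0*16*9 = 99
99 mod 176 = 99
Check: 99 mod 16 = 3 ✓, 99 mod 11 = 0 ✓

x ≡ 99 (mod 176)


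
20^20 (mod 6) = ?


20^1 mod 6 = 2
20^2 mod 6 = 4
20^3 mod 6 = 2
20^4 mod 6 = 4
20^5 mod 6 = 2
20^6 mod 6 = 4
20^7 mod 6 = 2
20^8 mod 6 = 4
20^9 mod 6 = 2
20^10 mod 6 = 4
20^11 mod 6 = 2
20^12 mod 6 = 4
20^13 mod 6 = 2
20^14 mod 6 = 4
20^15 mod 6 = 2
20^16 mod 6 = 4
20^17 mod 6 = 2
20^18 mod 6 = 4
20^19 mod 6 = 2
20^20 mod 6 = 4


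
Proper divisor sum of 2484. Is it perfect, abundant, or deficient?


Proper divisors: 1, 2, 3, 4, 6, 9, 12, 18, 23, 27, 36, 46, 54, 69, 92, 108, 138, 207, 276, 414, 621, 828, 1242
Sum = 1 + 2 + 3 + 4 + 6 + 9 + 12 + 18 + 23 + 27 + 36 + 46 + 54 + 69 + 92 + 108 + 138 + 207 + 276 + 414 + 621 + 828 + 1242 = 4236
4236 > 2484 → abundant

s(2484) = 4236 (abundant)


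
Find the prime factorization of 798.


798 / 2 = 399
399 / 3 = 133
133 / 7 = 19
19 / 19 = 1
798 = 2 × 3 × 7 × 19


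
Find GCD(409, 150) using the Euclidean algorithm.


409 = 2 * 150 + 109
150 = 1 * 109 + 41
109 = 2 * 41 + 27
41 = 1 * 27 + 14
27 = 1 * 14 + 13
14 = 1 * 13 + 1
13 = 13 * 1 + 0
GCD = 1


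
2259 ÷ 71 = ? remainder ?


2259 = 71 * 31 + 58
Check: 2201 + 58 = 2259

q = 31, r = 58


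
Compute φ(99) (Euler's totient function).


99 = 3^2 × 11
Prime factors: 3, 11
φ(99) = 99 × (1-1/3) × (1-1/11)
= 99 × 2/3 × 10/11 = 60

φ(99) = 60


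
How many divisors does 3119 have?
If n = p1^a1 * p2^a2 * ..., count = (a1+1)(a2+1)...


3119 = 3119^1
d(3119) = (1+1) = 2

2 divisors


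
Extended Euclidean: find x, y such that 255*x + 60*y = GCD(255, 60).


Tabular extended Euclidean (each row: r = 255*s + 60*t):
r=255, s=1, t=0
r=60, s=0, t=1
q=4: r=15, s=1, t=-4   [255*(1) + 60*(-4) = 15]
q=4: r=0, s=-4, t=17   [255*(-4) + 60*(17) = 0]
GCD = 15; from the row with r=15: x=1, y=-4
Check: 255*(1) + 60*(-4) = 255 - 240 = 15

GCD = 15, x = 1, y = -4


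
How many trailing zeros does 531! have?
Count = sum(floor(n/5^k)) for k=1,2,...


floor(531/5) = 106
floor(531/25) = 21
floor(531/125) = 4
Total = 131

131 trailing zeros


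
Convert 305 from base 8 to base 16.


305 (base 8) = 197 (decimal)
197 (decimal) = C5 (base 16)


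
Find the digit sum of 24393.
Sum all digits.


2 + 4 + 3 + 9 + 3 = 21


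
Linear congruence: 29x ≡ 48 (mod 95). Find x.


GCD(29, 95) = 1, unique solution
a^(-1) mod 95 = 59
x = 59 * 48 mod 95 = 77

x ≡ 77 (mod 95)


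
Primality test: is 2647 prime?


Check divisors up to sqrt(2647) = 51.4490
No divisors found.
2647 is prime.

Yes, 2647 is prime


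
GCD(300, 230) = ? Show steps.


300 = 1 * 230 + 70
230 = 3 * 70 + 20
70 = 3 * 20 + 10
20 = 2 * 10 + 0
GCD = 10


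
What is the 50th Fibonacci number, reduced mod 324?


F(k) mod 324 for k=1..50:
1, 1, 2, 3, 5, 8, 13, 21, 34, 55, 89, 144, 233, 53, 286, 15, 301, 316, 293, 285, 254, 215, 145, 36, 181, 217, 74, 291, 41, 8, 49, 57, 106, 163, 269, 108, 53, 161, 214, 51, 265, 316, 257, 249, 182, 107, 289, 72, 37, 109
F(50) mod 324 = 109


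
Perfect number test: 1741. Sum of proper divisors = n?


Proper divisors of 1741: 1
Sum = 1 = 1

No, 1741 is not perfect (1 ≠ 1741)


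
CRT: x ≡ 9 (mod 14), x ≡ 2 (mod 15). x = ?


M = 14*15 = 210
M1 = M/14 = 15, M2 = M/15 = 14
M1^(-1) mod 14 = 1, M2^(-1) mod 15 = 14
x = 9*15*1 + 2*14*14 = 527
527 mod 210 = 107
Check: 107 mod 14 = 9 ✓, 107 mod 15 = 2 ✓

x ≡ 107 (mod 210)


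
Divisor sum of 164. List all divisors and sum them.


Divisors of 164: 1, 2, 4, 41, 82, 164
Sum = 1 + 2 + 4 + 41 + 82 + 164 = 294

σ(164) = 294


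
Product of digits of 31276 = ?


3 × 1 × 2 × 7 × 6 = 252


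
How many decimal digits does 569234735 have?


569234735 has 9 digits in base 10
floor(log10(569234735)) + 1 = floor(8.7553) + 1 = 9

9 digits (base 10)


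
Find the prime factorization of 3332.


3332 / 2 = 1666
1666 / 2 = 833
833 / 7 = 119
119 / 7 = 17
17 / 17 = 1
3332 = 2^2 × 7^2 × 17


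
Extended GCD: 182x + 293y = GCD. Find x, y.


Tabular extended Euclidean (each row: r = 182*s + 293*t):
r=182, s=1, t=0
r=293, s=0, t=1
q=0: r=182, s=1, t=0   [182*(1) + 293*(0) = 182]
q=1: r=111, s=-1, t=1   [182*(-1) + 293*(1) = 111]
q=1: r=71, s=2, t=-1   [182*(2) + 293*(-1) = 71]
q=1: r=40, s=-3, t=2   [182*(-3) + 293*(2) = 40]
q=1: r=31, s=5, t=-3   [182*(5) + 293*(-3) = 31]
q=1: r=9, s=-8, t=5   [182*(-8) + 293*(5) = 9]
q=3: r=4, s=29, t=-18   [182*(29) + 293*(-18) = 4]
q=2: r=1, s=-66, t=41   [182*(-66) + 293*(41) = 1]
q=4: r=0, s=293, t=-182   [182*(293) + 293*(-182) = 0]
GCD = 1; from the row with r=1: x=-66, y=41
Check: 182*(-66) + 293*(41) = -12012 + 12013 = 1

GCD = 1, x = -66, y = 41


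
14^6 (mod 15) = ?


14^1 mod 15 = 14
14^2 mod 15 = 1
14^3 mod 15 = 14
14^4 mod 15 = 1
14^5 mod 15 = 14
14^6 mod 15 = 1


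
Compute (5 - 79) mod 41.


5 - 79 = -74
-74 mod 41 = 8


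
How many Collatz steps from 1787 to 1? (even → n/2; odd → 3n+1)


1787 → 5362 → 2681 → 8044 → 4022 → 2011 → 6034 → 3017 → 9052 → 4526 → 2263 → 6790 → 3395 → 10186 → 5093 → 15280 → 7640 → 3820 → 1910 → 955 → 2866 → 1433 → 4300 → 2150 → 1075 → 3226 → 1613 → 4840 → 2420 → 1210 → 605 → 1816 → 908 → 454 → 227 → 682 → 341 → 1024 → 512 → 256 → 128 → 64 → 32 → 16 → 8 → 4 → 2 → 1
Total steps = 47

47 steps


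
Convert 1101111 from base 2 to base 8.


1101111 (base 2) = 111 (decimal)
111 (decimal) = 157 (base 8)


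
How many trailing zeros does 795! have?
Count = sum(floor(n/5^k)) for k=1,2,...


floor(795/5) = 159
floor(795/25) = 31
floor(795/125) = 6
floor(795/625) = 1
Total = 197

197 trailing zeros


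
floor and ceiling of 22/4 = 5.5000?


22/4 = 5.5000
floor = 5
ceil = 6

floor = 5, ceil = 6


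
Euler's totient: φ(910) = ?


910 = 2 × 5 × 7 × 13
Prime factors: 2, 5, 7, 13
φ(910) = 910 × (1-1/2) × (1-1/5) × (1-1/7) × (1-1/13)
= 910 × 1/2 × 4/5 × 6/7 × 12/13 = 288

φ(910) = 288


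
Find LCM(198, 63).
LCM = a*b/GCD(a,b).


GCD(198, 63) = 9
LCM = 198*63/9 = 12474/9 = 1386

LCM = 1386


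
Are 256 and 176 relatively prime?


Euclidean algorithm:
256 = 1 * 176 + 80
176 = 2 * 80 + 16
80 = 5 * 16 + 0
GCD(256, 176) = 16

No, not coprime (GCD = 16)


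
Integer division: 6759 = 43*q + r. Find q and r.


6759 = 43 * 157 + 8
Check: 6751 + 8 = 6759

q = 157, r = 8


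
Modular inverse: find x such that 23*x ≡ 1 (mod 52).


Use the extended Euclidean algorithm on (52, 23); each row r = 52*s + 23*t:
r=52, s=1, t=0
r=23, s=0, t=1
q=2: r=6, s=1, t=-2   [52*(1) + 23*(-2) = 6]
q=3: r=5, s=-3, t=7   [52*(-3) + 23*(7) = 5]
q=1: r=1, s=4, t=-9   [52*(4) + 23*(-9) = 1]
q=5: r=0, s=-23, t=52   [52*(-23) + 23*(52) = 0]
GCD = 1 with t = -9, so 23*(-9) ≡ 1 (mod 52)
Inverse = -9 mod 52 = 43
Check: 23 * 43 = 989 ≡ 1 (mod 52)

23^(-1) ≡ 43 (mod 52)


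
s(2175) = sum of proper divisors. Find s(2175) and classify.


Proper divisors: 1, 3, 5, 15, 25, 29, 75, 87, 145, 435, 725
Sum = 1 + 3 + 5 + 15 + 25 + 29 + 75 + 87 + 145 + 435 + 725 = 1545
1545 < 2175 → deficient

s(2175) = 1545 (deficient)


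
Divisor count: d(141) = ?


141 = 3^1 × 47^1
d(141) = (1+1) × (1+1) = 4

4 divisors


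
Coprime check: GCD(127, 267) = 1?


Euclidean algorithm:
267 = 2 * 127 + 13
127 = 9 * 13 + 10
13 = 1 * 10 + 3
10 = 3 * 3 + 1
3 = 3 * 1 + 0
GCD(127, 267) = 1

Yes, coprime (GCD = 1)


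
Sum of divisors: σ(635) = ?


Divisors of 635: 1, 5, 127, 635
Sum = 1 + 5 + 127 + 635 = 768

σ(635) = 768


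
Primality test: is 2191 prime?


2191 / 7 = 313 (exact division)
2191 is NOT prime.

No, 2191 is not prime


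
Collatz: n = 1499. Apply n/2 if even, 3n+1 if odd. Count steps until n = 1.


1499 → 4498 → 2249 → 6748 → 3374 → 1687 → 5062 → 2531 → 7594 → 3797 → 11392 → 5696 → 2848 → 1424 → 712 → 356 → 178 → 89 → 268 → 134 → 67 → 202 → 101 → 304 → 152 → 76 → 38 → 19 → 58 → 29 → 88 → 44 → 22 → 11 → 34 → 17 → 52 → 26 → 13 → 40 → 20 → 10 → 5 → 16 → 8 → 4 → 2 → 1
Total steps = 47

47 steps


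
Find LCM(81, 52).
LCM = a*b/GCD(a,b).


GCD(81, 52) = 1
LCM = 81*52/1 = 4212/1 = 4212

LCM = 4212


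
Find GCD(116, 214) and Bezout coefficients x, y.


Tabular extended Euclidean (each row: r = 116*s + 214*t):
r=116, s=1, t=0
r=214, s=0, t=1
q=0: r=116, s=1, t=0   [116*(1) + 214*(0) = 116]
q=1: r=98, s=-1, t=1   [116*(-1) + 214*(1) = 98]
q=1: r=18, s=2, t=-1   [116*(2) + 214*(-1) = 18]
q=5: r=8, s=-11, t=6   [116*(-11) + 214*(6) = 8]
q=2: r=2, s=24, t=-13   [116*(24) + 214*(-13) = 2]
q=4: r=0, s=-107, t=58   [116*(-107) + 214*(58) = 0]
GCD = 2; from the row with r=2: x=24, y=-13
Check: 116*(24) + 214*(-13) = 2784 - 2782 = 2

GCD = 2, x = 24, y = -13


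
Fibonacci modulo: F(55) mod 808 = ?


F(k) mod 808 for k=1..55:
1, 1, 2, 3, 5, 8, 13, 21, 34, 55, 89, 144, 233, 377, 610, 179, 789, 160, 141, 301, 442, 743, 377, 312, 689, 193, 74, 267, 341, 608, 141, 749, 82, 23, 105, 128, 233, 361, 594, 147, 741, 80, 13, 93, 106, 199, 305, 504, 1, 505, 506, 203, 709, 104, 5
F(55) mod 808 = 5


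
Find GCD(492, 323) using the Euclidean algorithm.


492 = 1 * 323 + 169
323 = 1 * 169 + 154
169 = 1 * 154 + 15
154 = 10 * 15 + 4
15 = 3 * 4 + 3
4 = 1 * 3 + 1
3 = 3 * 1 + 0
GCD = 1


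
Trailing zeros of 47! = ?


floor(47/5) = 9
floor(47/25) = 1
Total = 10

10 trailing zeros


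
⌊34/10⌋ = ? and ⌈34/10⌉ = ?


34/10 = 3.4000
floor = 3
ceil = 4

floor = 3, ceil = 4


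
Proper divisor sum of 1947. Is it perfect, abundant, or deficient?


Proper divisors: 1, 3, 11, 33, 59, 177, 649
Sum = 1 + 3 + 11 + 33 + 59 + 177 + 649 = 933
933 < 1947 → deficient

s(1947) = 933 (deficient)


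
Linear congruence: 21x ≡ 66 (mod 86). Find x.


GCD(21, 86) = 1, unique solution
a^(-1) mod 86 = 41
x = 41 * 66 mod 86 = 40

x ≡ 40 (mod 86)


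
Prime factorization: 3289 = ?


3289 / 11 = 299
299 / 13 = 23
23 / 23 = 1
3289 = 11 × 13 × 23


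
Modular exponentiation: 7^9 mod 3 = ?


7^1 mod 3 = 1
7^2 mod 3 = 1
7^3 mod 3 = 1
7^4 mod 3 = 1
7^5 mod 3 = 1
7^6 mod 3 = 1
7^7 mod 3 = 1
7^8 mod 3 = 1
7^9 mod 3 = 1


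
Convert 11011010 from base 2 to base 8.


11011010 (base 2) = 218 (decimal)
218 (decimal) = 332 (base 8)


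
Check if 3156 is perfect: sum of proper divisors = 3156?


Proper divisors of 3156: 1, 2, 3, 4, 6, 12, 263, 526, 789, 1052, 1578
Sum = 1 + 2 + 3 + 4 + 6 + 12 + 263 + 526 + 789 + 1052 + 1578 = 4236

No, 3156 is not perfect (4236 ≠ 3156)


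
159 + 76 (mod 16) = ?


159 + 76 = 235
235 mod 16 = 11


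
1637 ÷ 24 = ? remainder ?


1637 = 24 * 68 + 5
Check: 1632 + 5 = 1637

q = 68, r = 5


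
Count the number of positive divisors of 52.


52 = 2^2 × 13^1
d(52) = (2+1) × (1+1) = 6

6 divisors


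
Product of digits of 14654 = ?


1 × 4 × 6 × 5 × 4 = 480


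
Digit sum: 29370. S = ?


2 + 9 + 3 + 7 + 0 = 21


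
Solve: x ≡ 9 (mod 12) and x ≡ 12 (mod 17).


M = 12*17 = 204
M1 = M/12 = 17, M2 = M/17 = 12
M1^(-1) mod 12 = 5, M2^(-1) mod 17 = 10
x = 9*17*5 + 12*12*10 = 2205
2205 mod 204 = 165
Check: 165 mod 12 = 9 ✓, 165 mod 17 = 12 ✓

x ≡ 165 (mod 204)


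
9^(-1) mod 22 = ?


Use the extended Euclidean algorithm on (22, 9); each row r = 22*s + 9*t:
r=22, s=1, t=0
r=9, s=0, t=1
q=2: r=4, s=1, t=-2   [22*(1) + 9*(-2) = 4]
q=2: r=1, s=-2, t=5   [22*(-2) + 9*(5) = 1]
q=4: r=0, s=9, t=-22   [22*(9) + 9*(-22) = 0]
GCD = 1 with t = 5, so 9*(5) ≡ 1 (mod 22)
Inverse = 5 mod 22 = 5
Check: 9 * 5 = 45 ≡ 1 (mod 22)

9^(-1) ≡ 5 (mod 22)


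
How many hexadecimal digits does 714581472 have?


714581472 in base 16 = 2A97A5E0
Number of digits = 8

8 digits (base 16)


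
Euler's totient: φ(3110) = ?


3110 = 2 × 5 × 311
Prime factors: 2, 5, 311
φ(3110) = 3110 × (1-1/2) × (1-1/5) × (1-1/311)
= 3110 × 1/2 × 4/5 × 310/311 = 1240

φ(3110) = 1240


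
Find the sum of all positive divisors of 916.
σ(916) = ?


Divisors of 916: 1, 2, 4, 229, 458, 916
Sum = 1 + 2 + 4 + 229 + 458 + 916 = 1610

σ(916) = 1610


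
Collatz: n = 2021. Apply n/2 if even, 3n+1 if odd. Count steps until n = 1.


2021 → 6064 → 3032 → 1516 → 758 → 379 → 1138 → 569 → 1708 → 854 → 427 → 1282 → 641 → 1924 → 962 → 481 → 1444 → 722 → 361 → 1084 → 542 → 271 → 814 → 407 → 1222 → 611 → 1834 → 917 → 2752 → 1376 → 688 → 344 → 172 → 86 → 43 → 130 → 65 → 196 → 98 → 49 → 148 → 74 → 37 → 112 → 56 → 28 → 14 → 7 → 22 → 11 → 34 → 17 → 52 → 26 → 13 → 40 → 20 → 10 → 5 → 16 → 8 → 4 → 2 → 1
Total steps = 63

63 steps


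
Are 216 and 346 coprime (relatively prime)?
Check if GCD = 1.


Euclidean algorithm:
346 = 1 * 216 + 130
216 = 1 * 130 + 86
130 = 1 * 86 + 44
86 = 1 * 44 + 42
44 = 1 * 42 + 2
42 = 21 * 2 + 0
GCD(216, 346) = 2

No, not coprime (GCD = 2)


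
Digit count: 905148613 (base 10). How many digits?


905148613 has 9 digits in base 10
floor(log10(905148613)) + 1 = floor(8.9567) + 1 = 9

9 digits (base 10)


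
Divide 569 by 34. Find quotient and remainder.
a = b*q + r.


569 = 34 * 16 + 25
Check: 544 + 25 = 569

q = 16, r = 25


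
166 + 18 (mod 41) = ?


166 + 18 = 184
184 mod 41 = 20


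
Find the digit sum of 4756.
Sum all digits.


4 + 7 + 5 + 6 = 22


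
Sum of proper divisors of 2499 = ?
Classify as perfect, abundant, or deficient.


Proper divisors: 1, 3, 7, 17, 21, 49, 51, 119, 147, 357, 833
Sum = 1 + 3 + 7 + 17 + 21 + 49 + 51 + 119 + 147 + 357 + 833 = 1605
1605 < 2499 → deficient

s(2499) = 1605 (deficient)


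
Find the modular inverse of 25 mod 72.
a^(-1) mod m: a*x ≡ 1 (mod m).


Use the extended Euclidean algorithm on (72, 25); each row r = 72*s + 25*t:
r=72, s=1, t=0
r=25, s=0, t=1
q=2: r=22, s=1, t=-2   [72*(1) + 25*(-2) = 22]
q=1: r=3, s=-1, t=3   [72*(-1) + 25*(3) = 3]
q=7: r=1, s=8, t=-23   [72*(8) + 25*(-23) = 1]
q=3: r=0, s=-25, t=72   [72*(-25) + 25*(72) = 0]
GCD = 1 with t = -23, so 25*(-23) ≡ 1 (mod 72)
Inverse = -23 mod 72 = 49
Check: 25 * 49 = 1225 ≡ 1 (mod 72)

25^(-1) ≡ 49 (mod 72)


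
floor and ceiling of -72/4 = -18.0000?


-72/4 = -18.0000
floor = -18
ceil = -18

floor = -18, ceil = -18


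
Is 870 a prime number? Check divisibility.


870 / 2 = 435 (exact division)
870 is NOT prime.

No, 870 is not prime


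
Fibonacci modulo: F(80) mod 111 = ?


F(k) mod 111 for k=1..80:
1, 1, 2, 3, 5, 8, 13, 21, 34, 55, 89, 33, 11, 44, 55, 99, 43, 31, 74, 105, 68, 62, 19, 81, 100, 70, 59, 18, 77, 95, 61, 45, 106, 40, 35, 75, 110, 74, 73, 36, 109, 34, 32, 66, 98, 53, 40, 93, 22, 4, 26, 30, 56, 86, 31, 6, 37, 43, 80, 12, 92, 104, 85, 78, 52, 19, 71, 90, 50, 29, 79, 108, 76, 73, 38, 0, 38, 38, 76, 3
F(80) mod 111 = 3


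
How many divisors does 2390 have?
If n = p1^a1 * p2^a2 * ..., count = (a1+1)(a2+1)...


2390 = 2^1 × 5^1 × 239^1
d(2390) = (1+1) × (1+1) × (1+1) = 8

8 divisors


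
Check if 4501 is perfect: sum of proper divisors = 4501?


Proper divisors of 4501: 1, 7, 643
Sum = 1 + 7 + 643 = 651

No, 4501 is not perfect (651 ≠ 4501)


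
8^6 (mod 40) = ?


8^1 mod 40 = 8
8^2 mod 40 = 24
8^3 mod 40 = 32
8^4 mod 40 = 16
8^5 mod 40 = 8
8^6 mod 40 = 24


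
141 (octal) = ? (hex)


141 (base 8) = 97 (decimal)
97 (decimal) = 61 (base 16)


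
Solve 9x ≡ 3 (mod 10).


GCD(9, 10) = 1, unique solution
a^(-1) mod 10 = 9
x = 9 * 3 mod 10 = 7

x ≡ 7 (mod 10)


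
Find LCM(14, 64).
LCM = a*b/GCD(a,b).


GCD(14, 64) = 2
LCM = 14*64/2 = 896/2 = 448

LCM = 448


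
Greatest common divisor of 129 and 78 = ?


129 = 1 * 78 + 51
78 = 1 * 51 + 27
51 = 1 * 27 + 24
27 = 1 * 24 + 3
24 = 8 * 3 + 0
GCD = 3


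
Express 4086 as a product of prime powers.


4086 / 2 = 2043
2043 / 3 = 681
681 / 3 = 227
227 / 227 = 1
4086 = 2 × 3^2 × 227


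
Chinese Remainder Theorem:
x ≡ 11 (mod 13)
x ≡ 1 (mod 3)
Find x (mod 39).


M = 13*3 = 39
M1 = M/13 = 3, M2 = M/3 = 13
M1^(-1) mod 13 = 9, M2^(-1) mod 3 = 1
x = 11*3*9 + 1*13*1 = 310
310 mod 39 = 37
Check: 37 mod 13 = 11 ✓, 37 mod 3 = 1 ✓

x ≡ 37 (mod 39)


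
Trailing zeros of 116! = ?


floor(116/5) = 23
floor(116/25) = 4
Total = 27

27 trailing zeros


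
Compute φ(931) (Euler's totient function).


931 = 7^2 × 19
Prime factors: 7, 19
φ(931) = 931 × (1-1/7) × (1-1/19)
= 931 × 6/7 × 18/19 = 756

φ(931) = 756


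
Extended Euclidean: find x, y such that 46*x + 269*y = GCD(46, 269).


Tabular extended Euclidean (each row: r = 46*s + 269*t):
r=46, s=1, t=0
r=269, s=0, t=1
q=0: r=46, s=1, t=0   [46*(1) + 269*(0) = 46]
q=5: r=39, s=-5, t=1   [46*(-5) + 269*(1) = 39]
q=1: r=7, s=6, t=-1   [46*(6) + 269*(-1) = 7]
q=5: r=4, s=-35, t=6   [46*(-35) + 269*(6) = 4]
q=1: r=3, s=41, t=-7   [46*(41) + 269*(-7) = 3]
q=1: r=1, s=-76, t=13   [46*(-76) + 269*(13) = 1]
q=3: r=0, s=269, t=-46   [46*(269) + 269*(-46) = 0]
GCD = 1; from the row with r=1: x=-76, y=13
Check: 46*(-76) + 269*(13) = -3496 + 3497 = 1

GCD = 1, x = -76, y = 13


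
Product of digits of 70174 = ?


7 × 0 × 1 × 7 × 4 = 0


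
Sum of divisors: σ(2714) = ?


Divisors of 2714: 1, 2, 23, 46, 59, 118, 1357, 2714
Sum = 1 + 2 + 23 + 46 + 59 + 118 + 1357 + 2714 = 4320

σ(2714) = 4320


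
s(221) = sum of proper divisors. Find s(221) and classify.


Proper divisors: 1, 13, 17
Sum = 1 + 13 + 17 = 31
31 < 221 → deficient

s(221) = 31 (deficient)


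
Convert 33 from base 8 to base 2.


33 (base 8) = 27 (decimal)
27 (decimal) = 11011 (base 2)


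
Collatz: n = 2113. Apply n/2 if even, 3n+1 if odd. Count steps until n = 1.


2113 → 6340 → 3170 → 1585 → 4756 → 2378 → 1189 → 3568 → 1784 → 892 → 446 → 223 → 670 → 335 → 1006 → 503 → 1510 → 755 → 2266 → 1133 → 3400 → 1700 → 850 → 425 → 1276 → 638 → 319 → 958 → 479 → 1438 → 719 → 2158 → 1079 → 3238 → 1619 → 4858 → 2429 → 7288 → 3644 → 1822 → 911 → 2734 → 1367 → 4102 → 2051 → 6154 → 3077 → 9232 → 4616 → 2308 → 1154 → 577 → 1732 → 866 → 433 → 1300 → 650 → 325 → 976 → 488 → 244 → 122 → 61 → 184 → 92 → 46 → 23 → 70 → 35 → 106 → 53 → 160 → 80 → 40 → 20 → 10 → 5 → 16 → 8 → 4 → 2 → 1
Total steps = 81

81 steps


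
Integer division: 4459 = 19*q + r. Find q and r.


4459 = 19 * 234 + 13
Check: 4446 + 13 = 4459

q = 234, r = 13


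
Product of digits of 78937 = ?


7 × 8 × 9 × 3 × 7 = 10584


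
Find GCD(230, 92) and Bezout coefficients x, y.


Tabular extended Euclidean (each row: r = 230*s + 92*t):
r=230, s=1, t=0
r=92, s=0, t=1
q=2: r=46, s=1, t=-2   [230*(1) + 92*(-2) = 46]
q=2: r=0, s=-2, t=5   [230*(-2) + 92*(5) = 0]
GCD = 46; from the row with r=46: x=1, y=-2
Check: 230*(1) + 92*(-2) = 230 - 184 = 46

GCD = 46, x = 1, y = -2


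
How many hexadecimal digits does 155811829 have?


155811829 in base 16 = 9497FF5
Number of digits = 7

7 digits (base 16)


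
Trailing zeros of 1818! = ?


floor(1818/5) = 363
floor(1818/25) = 72
floor(1818/125) = 14
floor(1818/625) = 2
Total = 451

451 trailing zeros


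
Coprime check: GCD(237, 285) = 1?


Euclidean algorithm:
285 = 1 * 237 + 48
237 = 4 * 48 + 45
48 = 1 * 45 + 3
45 = 15 * 3 + 0
GCD(237, 285) = 3

No, not coprime (GCD = 3)


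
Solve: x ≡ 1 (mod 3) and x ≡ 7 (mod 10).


M = 3*10 = 30
M1 = M/3 = 10, M2 = M/10 = 3
M1^(-1) mod 3 = 1, M2^(-1) mod 10 = 7
x = 1*10*1 + 7*3*7 = 157
157 mod 30 = 7
Check: 7 mod 3 = 1 ✓, 7 mod 10 = 7 ✓

x ≡ 7 (mod 30)


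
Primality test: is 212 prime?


212 / 2 = 106 (exact division)
212 is NOT prime.

No, 212 is not prime


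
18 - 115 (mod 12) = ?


18 - 115 = -97
-97 mod 12 = 11


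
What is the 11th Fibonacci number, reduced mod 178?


F(k) mod 178 for k=1..11:
1, 1, 2, 3, 5, 8, 13, 21, 34, 55, 89
F(11) mod 178 = 89


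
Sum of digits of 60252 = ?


6 + 0 + 2 + 5 + 2 = 15


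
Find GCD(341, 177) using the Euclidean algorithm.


341 = 1 * 177 + 164
177 = 1 * 164 + 13
164 = 12 * 13 + 8
13 = 1 * 8 + 5
8 = 1 * 5 + 3
5 = 1 * 3 + 2
3 = 1 * 2 + 1
2 = 2 * 1 + 0
GCD = 1


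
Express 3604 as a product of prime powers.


3604 / 2 = 1802
1802 / 2 = 901
901 / 17 = 53
53 / 53 = 1
3604 = 2^2 × 17 × 53


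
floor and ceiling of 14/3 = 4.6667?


14/3 = 4.6667
floor = 4
ceil = 5

floor = 4, ceil = 5


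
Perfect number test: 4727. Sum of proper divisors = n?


Proper divisors of 4727: 1, 29, 163
Sum = 1 + 29 + 163 = 193

No, 4727 is not perfect (193 ≠ 4727)


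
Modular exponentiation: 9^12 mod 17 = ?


9^1 mod 17 = 9
9^2 mod 17 = 13
9^3 mod 17 = 15
9^4 mod 17 = 16
9^5 mod 17 = 8
9^6 mod 17 = 4
9^7 mod 17 = 2
9^8 mod 17 = 1
9^9 mod 17 = 9
9^10 mod 17 = 13
9^11 mod 17 = 15
9^12 mod 17 = 16


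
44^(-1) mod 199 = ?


Use the extended Euclidean algorithm on (199, 44); each row r = 199*s + 44*t:
r=199, s=1, t=0
r=44, s=0, t=1
q=4: r=23, s=1, t=-4   [199*(1) + 44*(-4) = 23]
q=1: r=21, s=-1, t=5   [199*(-1) + 44*(5) = 21]
q=1: r=2, s=2, t=-9   [199*(2) + 44*(-9) = 2]
q=10: r=1, s=-21, t=95   [199*(-21) + 44*(95) = 1]
q=2: r=0, s=44, t=-199   [199*(44) + 44*(-199) = 0]
GCD = 1 with t = 95, so 44*(95) ≡ 1 (mod 199)
Inverse = 95 mod 199 = 95
Check: 44 * 95 = 4180 ≡ 1 (mod 199)

44^(-1) ≡ 95 (mod 199)


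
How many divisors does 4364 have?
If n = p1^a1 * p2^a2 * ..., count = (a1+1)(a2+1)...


4364 = 2^2 × 1091^1
d(4364) = (2+1) × (1+1) = 6

6 divisors


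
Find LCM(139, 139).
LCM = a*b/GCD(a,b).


GCD(139, 139) = 139
LCM = 139*139/139 = 19321/139 = 139

LCM = 139


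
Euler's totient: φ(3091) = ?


3091 = 11 × 281
Prime factors: 11, 281
φ(3091) = 3091 × (1-1/11) × (1-1/281)
= 3091 × 10/11 × 280/281 = 2800

φ(3091) = 2800


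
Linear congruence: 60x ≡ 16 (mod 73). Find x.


GCD(60, 73) = 1, unique solution
a^(-1) mod 73 = 28
x = 28 * 16 mod 73 = 10

x ≡ 10 (mod 73)


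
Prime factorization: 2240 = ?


2240 / 2 = 1120
1120 / 2 = 560
560 / 2 = 280
280 / 2 = 140
140 / 2 = 70
70 / 2 = 35
35 / 5 = 7
7 / 7 = 1
2240 = 2^6 × 5 × 7


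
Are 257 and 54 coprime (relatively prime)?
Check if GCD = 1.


Euclidean algorithm:
257 = 4 * 54 + 41
54 = 1 * 41 + 13
41 = 3 * 13 + 2
13 = 6 * 2 + 1
2 = 2 * 1 + 0
GCD(257, 54) = 1

Yes, coprime (GCD = 1)


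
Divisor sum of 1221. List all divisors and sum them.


Divisors of 1221: 1, 3, 11, 33, 37, 111, 407, 1221
Sum = 1 + 3 + 11 + 33 + 37 + 111 + 407 + 1221 = 1824

σ(1221) = 1824


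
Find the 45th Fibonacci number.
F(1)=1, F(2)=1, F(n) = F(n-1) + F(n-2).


Sequence: 1, 1, 2, 3, 5, 8, 13, 21, 34, 55, 89, 144, 233, 377, 610, 987, 1597, 2584, 4181, 6765, 10946, 17711, 28657, 46368, 75025, 121393, 196418, 317811, 514229, 832040, 1346269, 2178309, 3524578, 5702887, 9227465, 14930352, 24157817, 39088169, 63245986, 102334155, 165580141, 267914296, 433494437, 701408733, 1134903170
F(45) = 1134903170


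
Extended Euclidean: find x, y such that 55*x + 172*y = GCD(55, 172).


Tabular extended Euclidean (each row: r = 55*s + 172*t):
r=55, s=1, t=0
r=172, s=0, t=1
q=0: r=55, s=1, t=0   [55*(1) + 172*(0) = 55]
q=3: r=7, s=-3, t=1   [55*(-3) + 172*(1) = 7]
q=7: r=6, s=22, t=-7   [55*(22) + 172*(-7) = 6]
q=1: r=1, s=-25, t=8   [55*(-25) + 172*(8) = 1]
q=6: r=0, s=172, t=-55   [55*(172) + 172*(-55) = 0]
GCD = 1; from the row with r=1: x=-25, y=8
Check: 55*(-25) + 172*(8) = -1375 + 1376 = 1

GCD = 1, x = -25, y = 8


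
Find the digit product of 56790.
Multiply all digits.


5 × 6 × 7 × 9 × 0 = 0


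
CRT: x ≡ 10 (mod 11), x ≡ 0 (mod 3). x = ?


M = 11*3 = 33
M1 = M/11 = 3, M2 = M/3 = 11
M1^(-1) mod 11 = 4, M2^(-1) mod 3 = 2
x = 10*3*4 + 0*11*2 = 120
120 mod 33 = 21
Check: 21 mod 11 = 10 ✓, 21 mod 3 = 0 ✓

x ≡ 21 (mod 33)
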